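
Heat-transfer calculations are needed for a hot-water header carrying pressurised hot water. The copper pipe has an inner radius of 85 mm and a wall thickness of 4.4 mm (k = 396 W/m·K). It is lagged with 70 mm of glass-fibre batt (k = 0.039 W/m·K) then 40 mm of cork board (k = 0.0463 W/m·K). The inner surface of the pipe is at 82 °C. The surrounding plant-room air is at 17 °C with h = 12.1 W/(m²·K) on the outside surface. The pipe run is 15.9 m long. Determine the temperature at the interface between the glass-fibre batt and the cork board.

T ≈ 34 °C

Cylindrical conduction, so R = ln(r₂/r₁)/(2πkL) per layer, in series:
R_copper pipe wall = ln(89.4/85)/(2π×396×15.9) = 1.276×10^-6 K/W
R_glass-fibre batt = ln(159.4/89.4)/(2π×0.039×15.9) = 0.1484 K/W
R_cork board = ln(199.4/159.4)/(2π×0.0463×15.9) = 0.0484 K/W
R_outer film = 1/(h_o·2πr_oL) = 1/(12.1×2π×0.1994×15.9) = 0.004149 K/W
R_total = 0.201 K/W
Q = ΔT/R_total = 65/0.201
Q = 323 W
T_interface = T_inner − Q·ΣR(inner→interface) = 82 − 323×0.1484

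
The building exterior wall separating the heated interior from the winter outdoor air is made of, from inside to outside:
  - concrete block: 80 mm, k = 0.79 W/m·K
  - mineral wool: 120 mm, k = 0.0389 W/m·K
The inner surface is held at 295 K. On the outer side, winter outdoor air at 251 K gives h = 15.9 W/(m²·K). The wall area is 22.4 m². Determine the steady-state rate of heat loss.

Model the wall as resistances in series:
R_concrete block = L/(kA) = 0.08/(0.79×22.4) = 0.004521 K/W
R_mineral wool = L/(kA) = 0.12/(0.0389×22.4) = 0.1377 K/W
R_outer film = 1/(h_o·A) = 1/(15.9×22.4) = 0.002808 K/W
R_total = 0.145 K/W
Q = ΔT / R_total = 44 / 0.145

Q ≈ 303 W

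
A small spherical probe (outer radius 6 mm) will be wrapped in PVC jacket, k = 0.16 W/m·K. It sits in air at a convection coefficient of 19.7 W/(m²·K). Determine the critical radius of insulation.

For a sphere r_cr = 2k/h = 2×0.16/19.7
r_cr = 16.2 mm; since the bare radius (6 mm) is below r_cr, adding a thin layer of insulation will *increase* heat loss.

r_cr ≈ 16.2 mm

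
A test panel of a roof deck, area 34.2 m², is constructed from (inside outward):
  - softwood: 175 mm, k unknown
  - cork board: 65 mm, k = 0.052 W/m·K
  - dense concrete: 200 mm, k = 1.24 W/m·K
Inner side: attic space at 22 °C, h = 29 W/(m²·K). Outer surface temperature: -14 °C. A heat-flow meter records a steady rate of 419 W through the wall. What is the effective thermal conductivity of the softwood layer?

k ≈ 0.117 W/(m·K)

Treating each layer as a thermal resistance in series:
R_inner film = 1/(h_i·A) = 1/(29×34.2) = 0.001008 K/W
R_cork board = L/(kA) = 0.065/(0.052×34.2) = 0.03655 K/W
R_dense concrete = L/(kA) = 0.2/(1.24×34.2) = 0.004716 K/W
Sum of known resistances R_other = 0.04227 K/W
Total R = ΔT/Q = 36/419 = 0.08592 K/W
R_softwood = R_total − R_other = 0.04364 K/W
k = L/(R·A) = 0.175/(0.04364×34.2)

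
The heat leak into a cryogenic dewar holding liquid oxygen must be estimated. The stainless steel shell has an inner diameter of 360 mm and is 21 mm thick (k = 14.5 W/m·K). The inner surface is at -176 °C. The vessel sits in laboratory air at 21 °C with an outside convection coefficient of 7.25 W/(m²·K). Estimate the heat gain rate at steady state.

Each spherical layer contributes R = (1/r_i − 1/r_o)/(4πk):
R_stainless steel shell = (1/0.18 − 1/0.201)/(4π×14.5) = 0.003185 K/W
R_outer film = 1/(h·4πr_o²) = 1/(7.25×4π×0.201²) = 0.2717 K/W
R_total = 0.2749 K/W
Q = ΔT/R_total = 197/0.2749

Q ≈ 717 W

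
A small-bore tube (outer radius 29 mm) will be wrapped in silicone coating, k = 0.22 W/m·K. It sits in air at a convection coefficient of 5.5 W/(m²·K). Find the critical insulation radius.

r_cr ≈ 40 mm

For a cylinder r_cr = k/h = 0.22/5.5
r_cr = 40 mm; since the bare radius (29 mm) is below r_cr, adding a thin layer of insulation will *increase* heat loss.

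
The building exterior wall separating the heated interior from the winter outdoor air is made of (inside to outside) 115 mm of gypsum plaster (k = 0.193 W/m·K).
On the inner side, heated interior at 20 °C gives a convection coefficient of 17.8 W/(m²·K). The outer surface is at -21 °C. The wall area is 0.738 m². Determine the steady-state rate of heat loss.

Series thermal resistances:
R_inner film = 1/(h_i·A) = 1/(17.8×0.738) = 0.07612 K/W
R_gypsum plaster = L/(kA) = 0.115/(0.193×0.738) = 0.8074 K/W
R_total = 0.8835 K/W
Q = ΔT / R_total = 41 / 0.8835

Q ≈ 46.4 W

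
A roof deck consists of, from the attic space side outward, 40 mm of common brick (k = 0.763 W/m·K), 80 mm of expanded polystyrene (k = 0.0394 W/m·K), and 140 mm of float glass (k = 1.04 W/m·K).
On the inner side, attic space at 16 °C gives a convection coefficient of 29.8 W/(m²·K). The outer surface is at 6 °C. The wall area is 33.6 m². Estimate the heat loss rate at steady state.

Using the resistance-network approach (series):
R_inner film = 1/(h_i·A) = 1/(29.8×33.6) = 9.987×10^-4 K/W
R_common brick = L/(kA) = 0.04/(0.763×33.6) = 0.00156 K/W
R_expanded polystyrene = L/(kA) = 0.08/(0.0394×33.6) = 0.06043 K/W
R_float glass = L/(kA) = 0.14/(1.04×33.6) = 0.004006 K/W
R_total = 0.067 K/W
Q = ΔT / R_total = 10 / 0.067

Q ≈ 149 W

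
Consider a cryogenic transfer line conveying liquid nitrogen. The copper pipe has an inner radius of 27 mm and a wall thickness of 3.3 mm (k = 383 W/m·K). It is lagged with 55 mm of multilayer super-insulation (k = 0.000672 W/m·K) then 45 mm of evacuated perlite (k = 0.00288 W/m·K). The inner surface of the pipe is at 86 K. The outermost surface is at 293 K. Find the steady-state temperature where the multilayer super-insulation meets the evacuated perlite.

T ≈ 275 K

Cylindrical conduction, so R = ln(r₂/r₁)/(2πkL) per layer, in series:
R_copper pipe wall = ln(30.3/27)/(2π×383×1) = 4.792×10^-5 K/W
R_multilayer super-insulation = ln(85.3/30.3)/(2π×0.000672×1) = 245.1 K/W
R_evacuated perlite = ln(130.3/85.3)/(2π×0.00288×1) = 23.41 K/W
R_total = 268.5 K/W
Q = ΔT/R_total = 207/268.5
Q = 0.771 W/m
T_interface = T_inner + Q·ΣR(inner→interface) = 86 + 0.771×245.1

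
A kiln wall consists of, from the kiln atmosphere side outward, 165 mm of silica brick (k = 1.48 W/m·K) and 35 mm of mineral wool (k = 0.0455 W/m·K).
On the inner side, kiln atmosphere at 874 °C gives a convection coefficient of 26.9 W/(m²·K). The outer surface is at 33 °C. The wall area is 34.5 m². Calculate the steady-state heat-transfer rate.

Q ≈ 31600 W

Treating each layer as a thermal resistance in series:
R_inner film = 1/(h_i·A) = 1/(26.9×34.5) = 0.001078 K/W
R_silica brick = L/(kA) = 0.165/(1.48×34.5) = 0.003231 K/W
R_mineral wool = L/(kA) = 0.035/(0.0455×34.5) = 0.0223 K/W
R_total = 0.02661 K/W
Q = ΔT / R_total = 841 / 0.02661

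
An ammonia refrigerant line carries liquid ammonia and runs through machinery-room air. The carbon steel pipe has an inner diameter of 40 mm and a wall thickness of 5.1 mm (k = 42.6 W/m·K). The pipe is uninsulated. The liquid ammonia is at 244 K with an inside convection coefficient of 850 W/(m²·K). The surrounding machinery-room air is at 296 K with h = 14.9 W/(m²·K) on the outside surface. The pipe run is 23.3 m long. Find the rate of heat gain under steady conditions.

Q ≈ 2780 W

Treating each annulus and film as a series resistance:
R_inner film = 1/(h_i·2πr₁L) = 1/(850×2π×0.02×23.3) = 4.018×10^-4 K/W
R_carbon steel pipe wall = ln(25.1/20)/(2π×42.6×23.3) = 3.642×10^-5 K/W
R_outer film = 1/(h_o·2πr_oL) = 1/(14.9×2π×0.0251×23.3) = 0.01826 K/W
R_total = 0.0187 K/W
Q = ΔT/R_total = 52/0.0187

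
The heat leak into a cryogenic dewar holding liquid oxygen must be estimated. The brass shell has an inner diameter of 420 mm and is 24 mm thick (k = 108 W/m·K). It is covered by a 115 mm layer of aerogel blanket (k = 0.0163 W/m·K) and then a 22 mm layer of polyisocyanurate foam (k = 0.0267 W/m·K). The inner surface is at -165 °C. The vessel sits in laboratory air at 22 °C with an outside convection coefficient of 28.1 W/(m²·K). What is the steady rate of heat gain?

For a spherical shell R = (1/r₁ − 1/r₂)/(4πk); film R = 1/(h·4πr²). In series:
R_brass shell = (1/0.21 − 1/0.234)/(4π×108) = 3.599×10^-4 K/W
R_aerogel blanket = (1/0.234 − 1/0.349)/(4π×0.0163) = 6.875 K/W
R_polyisocyanurate foam = (1/0.349 − 1/0.371)/(4π×0.0267) = 0.5064 K/W
R_outer film = 1/(h·4πr_o²) = 1/(28.1×4π×0.371²) = 0.02057 K/W
R_total = 7.402 K/W
Q = ΔT/R_total = 187/7.402

Q ≈ 25.3 W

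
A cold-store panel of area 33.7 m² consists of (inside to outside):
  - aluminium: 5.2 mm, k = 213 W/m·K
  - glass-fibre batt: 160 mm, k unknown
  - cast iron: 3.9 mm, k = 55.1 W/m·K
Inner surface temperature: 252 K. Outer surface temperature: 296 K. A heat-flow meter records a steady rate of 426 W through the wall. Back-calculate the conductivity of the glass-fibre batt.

Thermal resistances in series:
R_aluminium = L/(kA) = 0.0052/(213×33.7) = 7.244×10^-7 K/W
R_cast iron = L/(kA) = 0.0039/(55.1×33.7) = 2.1×10^-6 K/W
Sum of known resistances R_other = 2.825×10^-6 K/W
Total R = ΔT/Q = 44/426 = 0.1033 K/W
R_glass-fibre batt = R_total − R_other = 0.1033 K/W
k = L/(R·A) = 0.16/(0.1033×33.7)

k ≈ 0.046 W/(m·K)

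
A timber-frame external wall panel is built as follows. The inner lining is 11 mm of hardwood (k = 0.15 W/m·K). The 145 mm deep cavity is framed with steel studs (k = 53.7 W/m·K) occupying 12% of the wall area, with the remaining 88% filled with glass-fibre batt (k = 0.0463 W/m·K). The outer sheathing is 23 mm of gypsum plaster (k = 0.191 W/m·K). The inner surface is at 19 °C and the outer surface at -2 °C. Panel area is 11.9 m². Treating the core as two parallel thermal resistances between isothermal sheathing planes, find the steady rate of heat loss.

Sheathing layers in series; stud and cavity paths in parallel between them.
R_inner = 0.011/(0.15×11.9) = 0.006162 K/W
R_stud  = 0.145/(53.7×0.12×11.9) = 0.001891 K/W
R_cav   = 0.145/(0.0463×0.88×11.9) = 0.2991 K/W
1/R_core = 1/R_stud + 1/R_cav → R_core = 0.001879 K/W
R_outer = 0.023/(0.191×11.9) = 0.01012 K/W
R_total = 0.01816 K/W
Q = ΔT/R_total = 21/0.01816

Q ≈ 1160 W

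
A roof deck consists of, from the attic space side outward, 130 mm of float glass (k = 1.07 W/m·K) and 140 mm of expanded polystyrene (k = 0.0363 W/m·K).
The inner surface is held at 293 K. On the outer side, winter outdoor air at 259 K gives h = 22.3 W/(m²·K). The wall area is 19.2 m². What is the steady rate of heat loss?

Q ≈ 162 W

Treating each layer as a thermal resistance in series:
R_float glass = L/(kA) = 0.13/(1.07×19.2) = 0.006328 K/W
R_expanded polystyrene = L/(kA) = 0.14/(0.0363×19.2) = 0.2009 K/W
R_outer film = 1/(h_o·A) = 1/(22.3×19.2) = 0.002336 K/W
R_total = 0.2095 K/W
Q = ΔT / R_total = 34 / 0.2095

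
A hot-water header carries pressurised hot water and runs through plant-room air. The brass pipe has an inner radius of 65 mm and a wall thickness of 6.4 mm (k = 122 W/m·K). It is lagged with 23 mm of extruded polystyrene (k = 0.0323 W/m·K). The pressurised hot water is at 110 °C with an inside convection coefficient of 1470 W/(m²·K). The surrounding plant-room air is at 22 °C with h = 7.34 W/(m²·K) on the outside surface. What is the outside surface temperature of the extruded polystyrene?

For a radial system each layer contributes R = ln(r_out/r_in)/(2πkL); films add R = 1/(hA).
R_inner film = 1/(h_i·2πr₁L) = 1/(1470×2π×0.065×1) = 0.001666 K/W
R_brass pipe wall = ln(71.4/65)/(2π×122×1) = 1.225×10^-4 K/W
R_extruded polystyrene = ln(94.4/71.4)/(2π×0.0323×1) = 1.376 K/W
R_outer film = 1/(h_o·2πr_oL) = 1/(7.34×2π×0.0944×1) = 0.2297 K/W
R_total = 1.607 K/W
Q = ΔT/R_total = 88/1.607
Q = 54.7 W/m
T_interface = T_inner − Q·ΣR(inner→interface) = 110 − 54.7×1.378

T ≈ 34.6 °C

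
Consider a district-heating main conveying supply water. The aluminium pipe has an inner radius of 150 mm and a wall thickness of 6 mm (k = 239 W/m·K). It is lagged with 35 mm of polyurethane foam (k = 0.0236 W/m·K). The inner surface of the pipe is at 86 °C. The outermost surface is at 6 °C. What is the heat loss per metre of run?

q′ ≈ 58.6 W/m

For a radial system each layer contributes R = ln(r_out/r_in)/(2πkL); films add R = 1/(hA).
R_aluminium pipe wall = ln(156/150)/(2π×239×1) = 2.612×10^-5 K/W
R_polyurethane foam = ln(191/156)/(2π×0.0236×1) = 1.365 K/W
R_total = 1.365 K/W
Q = ΔT/R_total = 80/1.365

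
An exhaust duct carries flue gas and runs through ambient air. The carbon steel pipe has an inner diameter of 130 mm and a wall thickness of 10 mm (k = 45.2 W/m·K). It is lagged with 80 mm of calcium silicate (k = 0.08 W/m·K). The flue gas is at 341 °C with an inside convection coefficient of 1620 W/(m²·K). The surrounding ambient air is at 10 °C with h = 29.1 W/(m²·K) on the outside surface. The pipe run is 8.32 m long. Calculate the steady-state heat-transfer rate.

Radial resistances (cylindrical: R_cond = ln(r_o/r_i)/(2πkL), R_conv = 1/(h·2πrL)):
R_inner film = 1/(h_i·2πr₁L) = 1/(1620×2π×0.065×8.32) = 1.817×10^-4 K/W
R_carbon steel pipe wall = ln(75/65)/(2π×45.2×8.32) = 6.056×10^-5 K/W
R_calcium silicate = ln(155/75)/(2π×0.08×8.32) = 0.1736 K/W
R_outer film = 1/(h_o·2πr_oL) = 1/(29.1×2π×0.155×8.32) = 0.004241 K/W
R_total = 0.1781 K/W
Q = ΔT/R_total = 331/0.1781

Q ≈ 1860 W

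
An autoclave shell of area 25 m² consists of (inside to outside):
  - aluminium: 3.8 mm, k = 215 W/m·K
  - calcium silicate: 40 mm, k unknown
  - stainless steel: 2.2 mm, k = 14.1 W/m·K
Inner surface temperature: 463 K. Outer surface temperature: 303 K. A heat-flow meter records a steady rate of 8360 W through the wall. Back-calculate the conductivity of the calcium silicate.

k ≈ 0.0836 W/(m·K)

Model the wall as resistances in series:
R_aluminium = L/(kA) = 0.0038/(215×25) = 7.07×10^-7 K/W
R_stainless steel = L/(kA) = 0.0022/(14.1×25) = 6.241×10^-6 K/W
Sum of known resistances R_other = 6.948×10^-6 K/W
Total R = ΔT/Q = 160/8360 = 0.01914 K/W
R_calcium silicate = R_total − R_other = 0.01913 K/W
k = L/(R·A) = 0.04/(0.01913×25)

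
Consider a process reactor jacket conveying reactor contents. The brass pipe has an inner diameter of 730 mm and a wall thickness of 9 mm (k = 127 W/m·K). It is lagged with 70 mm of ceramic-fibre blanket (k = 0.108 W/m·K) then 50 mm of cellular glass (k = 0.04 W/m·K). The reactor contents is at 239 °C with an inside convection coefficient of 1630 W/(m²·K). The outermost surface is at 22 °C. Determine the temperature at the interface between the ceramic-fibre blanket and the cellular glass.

Per-layer cylindrical resistances, series-summed:
R_inner film = 1/(h_i·2πr₁L) = 1/(1630×2π×0.365×1) = 2.675×10^-4 K/W
R_brass pipe wall = ln(374/365)/(2π×127×1) = 3.053×10^-5 K/W
R_ceramic-fibre blanket = ln(444/374)/(2π×0.108×1) = 0.2528 K/W
R_cellular glass = ln(494/444)/(2π×0.04×1) = 0.4246 K/W
R_total = 0.6777 K/W
Q = ΔT/R_total = 217/0.6777
Q = 320 W/m
T_interface = T_inner − Q·ΣR(inner→interface) = 239 − 320×0.2531

T ≈ 158 °C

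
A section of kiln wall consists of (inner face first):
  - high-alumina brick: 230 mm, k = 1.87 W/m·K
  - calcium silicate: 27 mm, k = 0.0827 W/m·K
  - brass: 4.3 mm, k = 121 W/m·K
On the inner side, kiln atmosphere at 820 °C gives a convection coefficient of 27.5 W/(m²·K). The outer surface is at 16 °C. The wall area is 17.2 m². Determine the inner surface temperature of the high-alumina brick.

Using the resistance-network approach (series):
R_inner film = 1/(h_i·A) = 1/(27.5×17.2) = 0.002114 K/W
R_high-alumina brick = L/(kA) = 0.23/(1.87×17.2) = 0.007151 K/W
R_calcium silicate = L/(kA) = 0.027/(0.0827×17.2) = 0.01898 K/W
R_brass = L/(kA) = 0.0043/(121×17.2) = 2.066×10^-6 K/W
R_total = 0.02825 K/W;  Q = ΔT/R_total = 804/0.02825 = 28460 W
T_interface = T_inner − Q·ΣR(inner→interface) = 820 − 28500×0.002114

T ≈ 760 °C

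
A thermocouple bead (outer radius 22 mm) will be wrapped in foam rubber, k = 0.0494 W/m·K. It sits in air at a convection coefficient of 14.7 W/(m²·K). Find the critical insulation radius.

r_cr ≈ 6.72 mm

For a sphere r_cr = 2k/h = 2×0.0494/14.7
r_cr = 6.72 mm; since the bare radius (22 mm) is above r_cr, any added insulation will reduce heat loss.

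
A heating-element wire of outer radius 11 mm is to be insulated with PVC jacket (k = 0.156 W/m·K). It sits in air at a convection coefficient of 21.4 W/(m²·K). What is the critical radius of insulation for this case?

For a cylinder r_cr = k/h = 0.156/21.4
r_cr = 7.29 mm; since the bare radius (11 mm) is above r_cr, any added insulation will reduce heat loss.

r_cr ≈ 7.29 mm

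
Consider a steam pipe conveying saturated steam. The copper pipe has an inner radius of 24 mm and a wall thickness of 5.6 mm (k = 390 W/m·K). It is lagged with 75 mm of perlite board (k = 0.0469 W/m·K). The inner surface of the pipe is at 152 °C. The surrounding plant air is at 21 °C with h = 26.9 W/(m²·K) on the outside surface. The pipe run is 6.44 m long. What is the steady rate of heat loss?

Q ≈ 194 W

Radial resistances (cylindrical: R_cond = ln(r_o/r_i)/(2πkL), R_conv = 1/(h·2πrL)):
R_copper pipe wall = ln(29.6/24)/(2π×390×6.44) = 1.329×10^-5 K/W
R_perlite board = ln(104.6/29.6)/(2π×0.0469×6.44) = 0.6652 K/W
R_outer film = 1/(h_o·2πr_oL) = 1/(26.9×2π×0.1046×6.44) = 0.008783 K/W
R_total = 0.674 K/W
Q = ΔT/R_total = 131/0.674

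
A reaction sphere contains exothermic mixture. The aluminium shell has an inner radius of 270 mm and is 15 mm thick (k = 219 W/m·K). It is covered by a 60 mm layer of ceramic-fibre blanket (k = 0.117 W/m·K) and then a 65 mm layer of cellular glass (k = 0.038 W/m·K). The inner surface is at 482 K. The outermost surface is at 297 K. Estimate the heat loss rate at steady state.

Spherical conduction: R = (1/r_in − 1/r_out)/(4πk) per layer; series-sum.
R_aluminium shell = (1/0.27 − 1/0.285)/(4π×219) = 7.083×10^-5 K/W
R_ceramic-fibre blanket = (1/0.285 − 1/0.345)/(4π×0.117) = 0.415 K/W
R_cellular glass = (1/0.345 − 1/0.41)/(4π×0.038) = 0.9623 K/W
R_total = 1.377 K/W
Q = ΔT/R_total = 185/1.377

Q ≈ 134 W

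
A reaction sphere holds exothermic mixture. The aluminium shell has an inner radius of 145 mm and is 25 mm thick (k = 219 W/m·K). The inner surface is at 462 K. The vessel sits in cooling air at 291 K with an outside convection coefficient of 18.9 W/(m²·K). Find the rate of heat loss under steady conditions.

For a spherical shell R = (1/r₁ − 1/r₂)/(4πk); film R = 1/(h·4πr²). In series:
R_aluminium shell = (1/0.145 − 1/0.17)/(4π×219) = 3.685×10^-4 K/W
R_outer film = 1/(h·4πr_o²) = 1/(18.9×4π×0.17²) = 0.1457 K/W
R_total = 0.1461 K/W
Q = ΔT/R_total = 171/0.1461

Q ≈ 1170 W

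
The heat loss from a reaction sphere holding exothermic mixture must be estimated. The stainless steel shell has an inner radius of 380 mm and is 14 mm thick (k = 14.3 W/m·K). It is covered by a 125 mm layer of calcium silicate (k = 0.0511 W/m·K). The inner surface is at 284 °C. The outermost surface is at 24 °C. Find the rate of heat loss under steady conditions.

Q ≈ 273 W

Each spherical layer contributes R = (1/r_i − 1/r_o)/(4πk):
R_stainless steel shell = (1/0.38 − 1/0.394)/(4π×14.3) = 5.204×10^-4 K/W
R_calcium silicate = (1/0.394 − 1/0.519)/(4π×0.0511) = 0.952 K/W
R_total = 0.9525 K/W
Q = ΔT/R_total = 260/0.9525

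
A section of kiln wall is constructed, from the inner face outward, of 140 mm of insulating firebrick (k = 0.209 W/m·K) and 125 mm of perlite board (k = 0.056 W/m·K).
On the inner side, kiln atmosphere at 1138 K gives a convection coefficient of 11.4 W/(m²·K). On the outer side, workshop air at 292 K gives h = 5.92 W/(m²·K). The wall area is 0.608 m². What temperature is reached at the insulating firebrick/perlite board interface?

T ≈ 935 K

Using the resistance-network approach (series):
R_inner film = 1/(h_i·A) = 1/(11.4×0.608) = 0.1443 K/W
R_insulating firebrick = L/(kA) = 0.14/(0.209×0.608) = 1.102 K/W
R_perlite board = L/(kA) = 0.125/(0.056×0.608) = 3.671 K/W
R_outer film = 1/(h_o·A) = 1/(5.92×0.608) = 0.2778 K/W
R_total = 5.195 K/W;  Q = ΔT/R_total = 846/5.195 = 162.8 W
T_interface = T_inner − Q·ΣR(inner→interface) = 1138 − 163×1.246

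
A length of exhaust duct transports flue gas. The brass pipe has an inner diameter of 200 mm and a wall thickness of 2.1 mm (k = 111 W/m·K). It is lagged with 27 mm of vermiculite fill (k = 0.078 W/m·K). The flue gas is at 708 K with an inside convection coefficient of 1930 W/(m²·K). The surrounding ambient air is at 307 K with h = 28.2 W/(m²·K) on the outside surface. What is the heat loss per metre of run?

q′ ≈ 766 W/m

Per-layer cylindrical resistances, series-summed:
R_inner film = 1/(h_i·2πr₁L) = 1/(1930×2π×0.1×1) = 8.246×10^-4 K/W
R_brass pipe wall = ln(102.1/100)/(2π×111×1) = 2.98×10^-5 K/W
R_vermiculite fill = ln(129.1/102.1)/(2π×0.078×1) = 0.4788 K/W
R_outer film = 1/(h_o·2πr_oL) = 1/(28.2×2π×0.1291×1) = 0.04372 K/W
R_total = 0.5233 K/W
Q = ΔT/R_total = 401/0.5233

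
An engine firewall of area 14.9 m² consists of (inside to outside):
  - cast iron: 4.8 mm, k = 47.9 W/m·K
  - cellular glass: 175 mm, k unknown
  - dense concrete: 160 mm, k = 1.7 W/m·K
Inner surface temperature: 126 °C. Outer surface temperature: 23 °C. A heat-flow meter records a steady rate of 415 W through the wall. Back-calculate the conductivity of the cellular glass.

Thermal resistances in series:
R_cast iron = L/(kA) = 0.0048/(47.9×14.9) = 6.725×10^-6 K/W
R_dense concrete = L/(kA) = 0.16/(1.7×14.9) = 0.006317 K/W
Sum of known resistances R_other = 0.006323 K/W
Total R = ΔT/Q = 103/415 = 0.2482 K/W
R_cellular glass = R_total − R_other = 0.2419 K/W
k = L/(R·A) = 0.175/(0.2419×14.9)

k ≈ 0.0486 W/(m·K)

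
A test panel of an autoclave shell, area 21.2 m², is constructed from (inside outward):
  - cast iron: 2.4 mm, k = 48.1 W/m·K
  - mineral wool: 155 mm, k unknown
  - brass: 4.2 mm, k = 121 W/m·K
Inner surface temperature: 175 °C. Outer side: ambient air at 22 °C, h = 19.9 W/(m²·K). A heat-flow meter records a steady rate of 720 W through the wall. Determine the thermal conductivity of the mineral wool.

Model the wall as resistances in series:
R_cast iron = L/(kA) = 0.0024/(48.1×21.2) = 2.354×10^-6 K/W
R_brass = L/(kA) = 0.0042/(121×21.2) = 1.637×10^-6 K/W
R_outer film = 1/(h_o·A) = 1/(19.9×21.2) = 0.00237 K/W
Sum of known resistances R_other = 0.002374 K/W
Total R = ΔT/Q = 153/720 = 0.2125 K/W
R_mineral wool = R_total − R_other = 0.2101 K/W
k = L/(R·A) = 0.155/(0.2101×21.2)

k ≈ 0.0348 W/(m·K)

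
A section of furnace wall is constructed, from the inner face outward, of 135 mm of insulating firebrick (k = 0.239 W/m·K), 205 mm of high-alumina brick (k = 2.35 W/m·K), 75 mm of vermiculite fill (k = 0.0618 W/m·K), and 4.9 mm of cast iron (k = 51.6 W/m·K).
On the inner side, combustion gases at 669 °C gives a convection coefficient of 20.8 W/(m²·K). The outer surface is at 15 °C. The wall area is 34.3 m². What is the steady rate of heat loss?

Using the resistance-network approach (series):
R_inner film = 1/(h_i·A) = 1/(20.8×34.3) = 0.001402 K/W
R_insulating firebrick = L/(kA) = 0.135/(0.239×34.3) = 0.01647 K/W
R_high-alumina brick = L/(kA) = 0.205/(2.35×34.3) = 0.002543 K/W
R_vermiculite fill = L/(kA) = 0.075/(0.0618×34.3) = 0.03538 K/W
R_cast iron = L/(kA) = 0.0049/(51.6×34.3) = 2.769×10^-6 K/W
R_total = 0.0558 K/W
Q = ΔT / R_total = 654 / 0.0558

Q ≈ 11700 W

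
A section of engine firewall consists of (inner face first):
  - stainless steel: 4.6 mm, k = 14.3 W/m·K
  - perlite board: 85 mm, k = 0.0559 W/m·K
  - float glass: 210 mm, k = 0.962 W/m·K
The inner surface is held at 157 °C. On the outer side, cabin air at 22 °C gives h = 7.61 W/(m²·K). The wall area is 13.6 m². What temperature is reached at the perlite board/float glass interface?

Series thermal resistances:
R_stainless steel = L/(kA) = 0.0046/(14.3×13.6) = 2.365×10^-5 K/W
R_perlite board = L/(kA) = 0.085/(0.0559×13.6) = 0.1118 K/W
R_float glass = L/(kA) = 0.21/(0.962×13.6) = 0.01605 K/W
R_outer film = 1/(h_o·A) = 1/(7.61×13.6) = 0.009662 K/W
R_total = 0.1375 K/W;  Q = ΔT/R_total = 135/0.1375 = 981.5 W
T_interface = T_inner − Q·ΣR(inner→interface) = 157 − 982×0.1118

T ≈ 47.2 °C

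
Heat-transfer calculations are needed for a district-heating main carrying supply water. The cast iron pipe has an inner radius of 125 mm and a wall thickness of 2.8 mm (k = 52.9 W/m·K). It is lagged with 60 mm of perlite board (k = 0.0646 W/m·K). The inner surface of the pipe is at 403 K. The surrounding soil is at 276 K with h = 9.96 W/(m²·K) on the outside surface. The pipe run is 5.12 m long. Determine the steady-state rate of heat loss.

Q ≈ 629 W

Radial resistances (cylindrical: R_cond = ln(r_o/r_i)/(2πkL), R_conv = 1/(h·2πrL)):
R_cast iron pipe wall = ln(127.8/125)/(2π×52.9×5.12) = 1.302×10^-5 K/W
R_perlite board = ln(187.8/127.8)/(2π×0.0646×5.12) = 0.1852 K/W
R_outer film = 1/(h_o·2πr_oL) = 1/(9.96×2π×0.1878×5.12) = 0.01662 K/W
R_total = 0.2018 K/W
Q = ΔT/R_total = 127/0.2018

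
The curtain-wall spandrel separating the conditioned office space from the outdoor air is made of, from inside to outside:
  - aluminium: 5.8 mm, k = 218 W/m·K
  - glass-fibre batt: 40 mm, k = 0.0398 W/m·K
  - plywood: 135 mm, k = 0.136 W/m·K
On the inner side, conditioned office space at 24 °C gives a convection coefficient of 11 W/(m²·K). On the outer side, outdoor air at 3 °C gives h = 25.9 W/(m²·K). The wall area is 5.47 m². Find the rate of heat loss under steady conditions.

Q ≈ 54 W

Thermal resistances in series:
R_inner film = 1/(h_i·A) = 1/(11×5.47) = 0.01662 K/W
R_aluminium = L/(kA) = 0.0058/(218×5.47) = 4.864×10^-6 K/W
R_glass-fibre batt = L/(kA) = 0.04/(0.0398×5.47) = 0.1837 K/W
R_plywood = L/(kA) = 0.135/(0.136×5.47) = 0.1815 K/W
R_outer film = 1/(h_o·A) = 1/(25.9×5.47) = 0.007059 K/W
R_total = 0.3889 K/W
Q = ΔT / R_total = 21 / 0.3889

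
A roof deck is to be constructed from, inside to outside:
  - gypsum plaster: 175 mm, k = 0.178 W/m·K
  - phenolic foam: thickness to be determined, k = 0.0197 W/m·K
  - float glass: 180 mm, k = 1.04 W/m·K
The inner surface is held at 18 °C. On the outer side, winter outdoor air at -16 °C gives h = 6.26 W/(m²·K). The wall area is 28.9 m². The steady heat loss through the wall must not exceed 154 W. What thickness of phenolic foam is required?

L ≈ 99.8 mm

Model the wall as resistances in series:
R_gypsum plaster = L/(kA) = 0.175/(0.178×28.9) = 0.03402 K/W
R_float glass = L/(kA) = 0.18/(1.04×28.9) = 0.005989 K/W
R_outer film = 1/(h_o·A) = 1/(6.26×28.9) = 0.005527 K/W
Sum of the known resistances R_other = 0.04554 K/W
Required total resistance R_tot = ΔT/Q_allow = 34/154 = 0.2208 K/W
R_phenolic foam = R_tot − R_other = 0.1752 K/W
L = R·k·A = 0.1752×0.0197×28.9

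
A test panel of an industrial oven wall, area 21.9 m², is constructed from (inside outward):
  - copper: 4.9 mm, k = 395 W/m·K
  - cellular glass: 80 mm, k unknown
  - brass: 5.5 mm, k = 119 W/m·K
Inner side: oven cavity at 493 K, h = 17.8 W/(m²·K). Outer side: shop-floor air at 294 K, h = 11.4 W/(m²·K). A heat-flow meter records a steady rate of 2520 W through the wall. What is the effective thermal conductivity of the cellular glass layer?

Model the wall as resistances in series:
R_inner film = 1/(h_i·A) = 1/(17.8×21.9) = 0.002565 K/W
R_copper = L/(kA) = 0.0049/(395×21.9) = 5.664×10^-7 K/W
R_brass = L/(kA) = 0.0055/(119×21.9) = 2.11×10^-6 K/W
R_outer film = 1/(h_o·A) = 1/(11.4×21.9) = 0.004005 K/W
Sum of known resistances R_other = 0.006573 K/W
Total R = ΔT/Q = 199/2520 = 0.07897 K/W
R_cellular glass = R_total − R_other = 0.07239 K/W
k = L/(R·A) = 0.08/(0.07239×21.9)

k ≈ 0.0505 W/(m·K)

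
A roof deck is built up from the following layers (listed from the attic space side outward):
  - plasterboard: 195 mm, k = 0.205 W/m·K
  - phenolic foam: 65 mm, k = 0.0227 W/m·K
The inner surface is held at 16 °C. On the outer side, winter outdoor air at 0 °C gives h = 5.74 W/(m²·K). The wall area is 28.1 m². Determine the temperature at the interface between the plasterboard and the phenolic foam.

T ≈ 12.2 °C

Treating each layer as a thermal resistance in series:
R_plasterboard = L/(kA) = 0.195/(0.205×28.1) = 0.03385 K/W
R_phenolic foam = L/(kA) = 0.065/(0.0227×28.1) = 0.1019 K/W
R_outer film = 1/(h_o·A) = 1/(5.74×28.1) = 0.0062 K/W
R_total = 0.142 K/W;  Q = ΔT/R_total = 16/0.142 = 112.7 W
T_interface = T_inner − Q·ΣR(inner→interface) = 16 − 113×0.03385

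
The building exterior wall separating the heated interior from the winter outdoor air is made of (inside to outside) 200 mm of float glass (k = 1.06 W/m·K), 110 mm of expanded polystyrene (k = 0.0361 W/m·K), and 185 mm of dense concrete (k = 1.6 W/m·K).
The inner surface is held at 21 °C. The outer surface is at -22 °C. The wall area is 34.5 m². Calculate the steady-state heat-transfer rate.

Model the wall as resistances in series:
R_float glass = L/(kA) = 0.2/(1.06×34.5) = 0.005469 K/W
R_expanded polystyrene = L/(kA) = 0.11/(0.0361×34.5) = 0.08832 K/W
R_dense concrete = L/(kA) = 0.185/(1.6×34.5) = 0.003351 K/W
R_total = 0.09714 K/W
Q = ΔT / R_total = 43 / 0.09714

Q ≈ 443 W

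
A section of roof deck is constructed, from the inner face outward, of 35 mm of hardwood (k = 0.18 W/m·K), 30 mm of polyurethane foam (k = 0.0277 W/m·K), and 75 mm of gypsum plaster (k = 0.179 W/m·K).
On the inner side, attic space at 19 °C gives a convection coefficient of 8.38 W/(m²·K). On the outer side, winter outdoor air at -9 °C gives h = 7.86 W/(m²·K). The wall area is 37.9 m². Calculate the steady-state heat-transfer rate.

Using the resistance-network approach (series):
R_inner film = 1/(h_i·A) = 1/(8.38×37.9) = 0.003149 K/W
R_hardwood = L/(kA) = 0.035/(0.18×37.9) = 0.00513 K/W
R_polyurethane foam = L/(kA) = 0.03/(0.0277×37.9) = 0.02858 K/W
R_gypsum plaster = L/(kA) = 0.075/(0.179×37.9) = 0.01106 K/W
R_outer film = 1/(h_o·A) = 1/(7.86×37.9) = 0.003357 K/W
R_total = 0.05127 K/W
Q = ΔT / R_total = 28 / 0.05127

Q ≈ 546 W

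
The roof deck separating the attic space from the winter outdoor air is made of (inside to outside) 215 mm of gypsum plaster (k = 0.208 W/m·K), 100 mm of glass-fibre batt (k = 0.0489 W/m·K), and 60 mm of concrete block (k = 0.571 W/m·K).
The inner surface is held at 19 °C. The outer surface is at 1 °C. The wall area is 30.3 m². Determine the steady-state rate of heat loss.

Thermal resistances in series:
R_gypsum plaster = L/(kA) = 0.215/(0.208×30.3) = 0.03411 K/W
R_glass-fibre batt = L/(kA) = 0.1/(0.0489×30.3) = 0.06749 K/W
R_concrete block = L/(kA) = 0.06/(0.571×30.3) = 0.003468 K/W
R_total = 0.1051 K/W
Q = ΔT / R_total = 18 / 0.1051

Q ≈ 171 W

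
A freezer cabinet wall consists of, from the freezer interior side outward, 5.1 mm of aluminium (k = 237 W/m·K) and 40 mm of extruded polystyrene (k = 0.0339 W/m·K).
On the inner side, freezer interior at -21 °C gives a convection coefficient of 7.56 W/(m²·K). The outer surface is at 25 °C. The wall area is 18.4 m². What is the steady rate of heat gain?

Model the wall as resistances in series:
R_inner film = 1/(h_i·A) = 1/(7.56×18.4) = 0.007189 K/W
R_aluminium = L/(kA) = 0.0051/(237×18.4) = 1.17×10^-6 K/W
R_extruded polystyrene = L/(kA) = 0.04/(0.0339×18.4) = 0.06413 K/W
R_total = 0.07132 K/W
Q = ΔT / R_total = 46 / 0.07132

Q ≈ 645 W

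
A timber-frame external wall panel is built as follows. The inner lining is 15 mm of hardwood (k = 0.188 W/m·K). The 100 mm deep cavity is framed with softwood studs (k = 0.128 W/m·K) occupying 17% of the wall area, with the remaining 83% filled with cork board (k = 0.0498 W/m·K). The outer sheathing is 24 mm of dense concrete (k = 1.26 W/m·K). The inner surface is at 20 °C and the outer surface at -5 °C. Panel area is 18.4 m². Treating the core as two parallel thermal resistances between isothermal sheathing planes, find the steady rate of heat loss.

Q ≈ 273 W

Sheathing layers in series; stud and cavity paths in parallel between them.
R_inner = 0.015/(0.188×18.4) = 0.004336 K/W
R_stud  = 0.1/(0.128×0.17×18.4) = 0.2498 K/W
R_cav   = 0.1/(0.0498×0.83×18.4) = 0.1315 K/W
1/R_core = 1/R_stud + 1/R_cav → R_core = 0.08614 K/W
R_outer = 0.024/(1.26×18.4) = 0.001035 K/W
R_total = 0.09151 K/W
Q = ΔT/R_total = 25/0.09151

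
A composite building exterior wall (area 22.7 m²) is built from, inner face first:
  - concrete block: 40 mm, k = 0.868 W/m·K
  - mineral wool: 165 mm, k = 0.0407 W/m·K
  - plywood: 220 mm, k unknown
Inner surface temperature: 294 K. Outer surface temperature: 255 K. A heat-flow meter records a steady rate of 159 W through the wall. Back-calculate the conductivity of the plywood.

k ≈ 0.15 W/(m·K)

Thermal resistances in series:
R_concrete block = L/(kA) = 0.04/(0.868×22.7) = 0.00203 K/W
R_mineral wool = L/(kA) = 0.165/(0.0407×22.7) = 0.1786 K/W
Sum of known resistances R_other = 0.1806 K/W
Total R = ΔT/Q = 39/159 = 0.2453 K/W
R_plywood = R_total − R_other = 0.06466 K/W
k = L/(R·A) = 0.22/(0.06466×22.7)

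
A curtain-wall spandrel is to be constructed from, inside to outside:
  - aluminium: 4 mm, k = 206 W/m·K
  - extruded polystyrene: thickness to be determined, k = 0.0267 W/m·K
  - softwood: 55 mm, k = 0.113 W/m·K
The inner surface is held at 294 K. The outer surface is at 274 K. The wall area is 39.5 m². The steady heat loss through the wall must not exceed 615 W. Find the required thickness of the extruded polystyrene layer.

L ≈ 21.3 mm

Using the resistance-network approach (series):
R_aluminium = L/(kA) = 0.004/(206×39.5) = 4.916×10^-7 K/W
R_softwood = L/(kA) = 0.055/(0.113×39.5) = 0.01232 K/W
Sum of the known resistances R_other = 0.01232 K/W
Required total resistance R_tot = ΔT/Q_allow = 20/615 = 0.03252 K/W
R_extruded polystyrene = R_tot − R_other = 0.0202 K/W
L = R·k·A = 0.0202×0.0267×39.5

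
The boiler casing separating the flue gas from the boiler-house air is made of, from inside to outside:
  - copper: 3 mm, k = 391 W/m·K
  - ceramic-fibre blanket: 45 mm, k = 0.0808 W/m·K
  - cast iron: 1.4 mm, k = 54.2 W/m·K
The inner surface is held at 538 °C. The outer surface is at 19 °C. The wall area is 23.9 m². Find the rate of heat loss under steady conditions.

Q ≈ 22300 W

Treating each layer as a thermal resistance in series:
R_copper = L/(kA) = 0.003/(391×23.9) = 3.21×10^-7 K/W
R_ceramic-fibre blanket = L/(kA) = 0.045/(0.0808×23.9) = 0.0233 K/W
R_cast iron = L/(kA) = 0.0014/(54.2×23.9) = 1.081×10^-6 K/W
R_total = 0.0233 K/W
Q = ΔT / R_total = 519 / 0.0233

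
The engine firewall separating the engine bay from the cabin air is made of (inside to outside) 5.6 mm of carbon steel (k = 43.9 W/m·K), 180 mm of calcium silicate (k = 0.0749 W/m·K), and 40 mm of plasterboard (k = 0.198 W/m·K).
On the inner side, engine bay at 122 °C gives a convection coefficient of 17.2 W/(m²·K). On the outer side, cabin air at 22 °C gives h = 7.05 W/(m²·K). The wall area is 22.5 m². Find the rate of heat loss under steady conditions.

Q ≈ 802 W

Thermal resistances in series:
R_inner film = 1/(h_i·A) = 1/(17.2×22.5) = 0.002584 K/W
R_carbon steel = L/(kA) = 0.0056/(43.9×22.5) = 5.669×10^-6 K/W
R_calcium silicate = L/(kA) = 0.18/(0.0749×22.5) = 0.1068 K/W
R_plasterboard = L/(kA) = 0.04/(0.198×22.5) = 0.008979 K/W
R_outer film = 1/(h_o·A) = 1/(7.05×22.5) = 0.006304 K/W
R_total = 0.1247 K/W
Q = ΔT / R_total = 100 / 0.1247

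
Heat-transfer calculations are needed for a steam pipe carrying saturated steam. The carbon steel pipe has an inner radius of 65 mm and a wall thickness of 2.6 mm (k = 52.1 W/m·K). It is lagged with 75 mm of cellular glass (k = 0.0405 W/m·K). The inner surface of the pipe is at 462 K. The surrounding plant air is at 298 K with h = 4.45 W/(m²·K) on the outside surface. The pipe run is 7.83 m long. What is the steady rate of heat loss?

Q ≈ 403 W

Per-layer cylindrical resistances, series-summed:
R_carbon steel pipe wall = ln(67.6/65)/(2π×52.1×7.83) = 1.53×10^-5 K/W
R_cellular glass = ln(142.6/67.6)/(2π×0.0405×7.83) = 0.3746 K/W
R_outer film = 1/(h_o·2πr_oL) = 1/(4.45×2π×0.1426×7.83) = 0.03203 K/W
R_total = 0.4067 K/W
Q = ΔT/R_total = 164/0.4067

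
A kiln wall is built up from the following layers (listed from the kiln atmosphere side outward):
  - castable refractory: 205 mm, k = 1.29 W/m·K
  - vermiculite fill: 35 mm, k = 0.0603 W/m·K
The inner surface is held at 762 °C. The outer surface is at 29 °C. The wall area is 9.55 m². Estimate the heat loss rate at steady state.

Model the wall as resistances in series:
R_castable refractory = L/(kA) = 0.205/(1.29×9.55) = 0.01664 K/W
R_vermiculite fill = L/(kA) = 0.035/(0.0603×9.55) = 0.06078 K/W
R_total = 0.07742 K/W
Q = ΔT / R_total = 733 / 0.07742

Q ≈ 9470 W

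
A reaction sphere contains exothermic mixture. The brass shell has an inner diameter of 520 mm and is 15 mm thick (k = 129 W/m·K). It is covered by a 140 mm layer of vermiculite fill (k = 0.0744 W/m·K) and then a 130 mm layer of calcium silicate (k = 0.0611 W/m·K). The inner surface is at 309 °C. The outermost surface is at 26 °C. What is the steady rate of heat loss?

For a spherical shell R = (1/r₁ − 1/r₂)/(4πk); film R = 1/(h·4πr²). In series:
R_brass shell = (1/0.26 − 1/0.275)/(4π×129) = 1.294×10^-4 K/W
R_vermiculite fill = (1/0.275 − 1/0.415)/(4π×0.0744) = 1.312 K/W
R_calcium silicate = (1/0.415 − 1/0.545)/(4π×0.0611) = 0.7486 K/W
R_total = 2.061 K/W
Q = ΔT/R_total = 283/2.061

Q ≈ 137 W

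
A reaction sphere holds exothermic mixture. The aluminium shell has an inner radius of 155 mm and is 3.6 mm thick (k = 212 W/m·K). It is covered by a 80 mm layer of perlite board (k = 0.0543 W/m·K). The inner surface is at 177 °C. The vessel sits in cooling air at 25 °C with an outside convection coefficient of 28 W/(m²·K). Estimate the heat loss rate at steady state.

Spherical conduction: R = (1/r_in − 1/r_out)/(4πk) per layer; series-sum.
R_aluminium shell = (1/0.155 − 1/0.1586)/(4π×212) = 5.497×10^-5 K/W
R_perlite board = (1/0.1586 − 1/0.2386)/(4π×0.0543) = 3.098 K/W
R_outer film = 1/(h·4πr_o²) = 1/(28×4π×0.2386²) = 0.04992 K/W
R_total = 3.148 K/W
Q = ΔT/R_total = 152/3.148

Q ≈ 48.3 W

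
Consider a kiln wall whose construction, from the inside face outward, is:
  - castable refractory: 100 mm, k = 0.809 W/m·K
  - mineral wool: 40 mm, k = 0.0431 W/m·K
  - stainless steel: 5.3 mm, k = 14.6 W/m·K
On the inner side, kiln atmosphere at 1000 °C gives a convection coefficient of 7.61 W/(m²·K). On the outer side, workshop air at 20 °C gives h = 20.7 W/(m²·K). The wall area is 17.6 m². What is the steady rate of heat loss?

Thermal resistances in series:
R_inner film = 1/(h_i·A) = 1/(7.61×17.6) = 0.007466 K/W
R_castable refractory = L/(kA) = 0.1/(0.809×17.6) = 0.007023 K/W
R_mineral wool = L/(kA) = 0.04/(0.0431×17.6) = 0.05273 K/W
R_stainless steel = L/(kA) = 0.0053/(14.6×17.6) = 2.063×10^-5 K/W
R_outer film = 1/(h_o·A) = 1/(20.7×17.6) = 0.002745 K/W
R_total = 0.06999 K/W
Q = ΔT / R_total = 980 / 0.06999

Q ≈ 14000 W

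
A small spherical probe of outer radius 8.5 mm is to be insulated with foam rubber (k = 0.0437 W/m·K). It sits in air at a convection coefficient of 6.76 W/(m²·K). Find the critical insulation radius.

For a sphere r_cr = 2k/h = 2×0.0437/6.76
r_cr = 12.9 mm; since the bare radius (8.5 mm) is below r_cr, adding a thin layer of insulation will *increase* heat loss.

r_cr ≈ 12.9 mm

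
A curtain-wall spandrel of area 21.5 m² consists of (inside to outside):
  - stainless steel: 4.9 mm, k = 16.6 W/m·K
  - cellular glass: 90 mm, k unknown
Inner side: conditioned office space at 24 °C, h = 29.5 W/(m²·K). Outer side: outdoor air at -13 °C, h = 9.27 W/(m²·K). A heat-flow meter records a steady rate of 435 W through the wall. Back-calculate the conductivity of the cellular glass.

k ≈ 0.0534 W/(m·K)

Series thermal resistances:
R_inner film = 1/(h_i·A) = 1/(29.5×21.5) = 0.001577 K/W
R_stainless steel = L/(kA) = 0.0049/(16.6×21.5) = 1.373×10^-5 K/W
R_outer film = 1/(h_o·A) = 1/(9.27×21.5) = 0.005017 K/W
Sum of known resistances R_other = 0.006608 K/W
Total R = ΔT/Q = 37/435 = 0.08506 K/W
R_cellular glass = R_total − R_other = 0.07845 K/W
k = L/(R·A) = 0.09/(0.07845×21.5)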